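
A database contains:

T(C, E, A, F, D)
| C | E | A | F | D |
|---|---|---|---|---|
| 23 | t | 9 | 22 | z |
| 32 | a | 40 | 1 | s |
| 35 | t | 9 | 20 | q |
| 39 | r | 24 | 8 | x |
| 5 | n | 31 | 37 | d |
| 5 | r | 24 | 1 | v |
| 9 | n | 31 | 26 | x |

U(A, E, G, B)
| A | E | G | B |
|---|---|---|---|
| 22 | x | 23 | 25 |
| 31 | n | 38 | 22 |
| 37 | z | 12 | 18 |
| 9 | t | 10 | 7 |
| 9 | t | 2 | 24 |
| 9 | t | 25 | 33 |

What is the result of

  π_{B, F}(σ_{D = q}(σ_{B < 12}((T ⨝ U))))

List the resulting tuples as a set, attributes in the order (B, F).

{(7, 20)}

T ⋈ U (natural join on E, A): {(23, t, 9, 22, z, 10, 7), (23, t, 9, 22, z, 2, 24), (23, t, 9, 22, z, 25, 33), (35, t, 9, 20, q, 10, 7), (35, t, 9, 20, q, 2, 24), (35, t, 9, 20, q, 25, 33), (5, n, 31, 37, d, 38, 22), (9, n, 31, 26, x, 38, 22)}
Selection B < 12: {(23, t, 9, 22, z, 10, 7), (35, t, 9, 20, q, 10, 7)}
Selection D = q: {(35, t, 9, 20, q, 10, 7)}
Keep only column(s) B, F: {(7, 20)}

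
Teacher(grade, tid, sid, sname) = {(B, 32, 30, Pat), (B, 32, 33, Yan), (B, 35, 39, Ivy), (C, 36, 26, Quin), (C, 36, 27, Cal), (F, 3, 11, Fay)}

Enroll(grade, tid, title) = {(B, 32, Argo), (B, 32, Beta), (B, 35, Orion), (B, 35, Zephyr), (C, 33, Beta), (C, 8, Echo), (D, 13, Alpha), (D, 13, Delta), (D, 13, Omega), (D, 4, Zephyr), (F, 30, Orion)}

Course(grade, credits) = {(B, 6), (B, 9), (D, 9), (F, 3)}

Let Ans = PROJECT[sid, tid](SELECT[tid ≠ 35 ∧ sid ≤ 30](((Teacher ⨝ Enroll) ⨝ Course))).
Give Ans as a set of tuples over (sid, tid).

Joining Teacher and Enroll on grade, tid yields {(B, 32, 30, Pat, Argo), (B, 32, 30, Pat, Beta), (B, 32, 33, Yan, Argo), (B, 32, 33, Yan, Beta), (B, 35, 39, Ivy, Orion), (B, 35, 39, Ivy, Zephyr)}.
Joining (Teacher ⨝ Enroll) and Course on grade yields {(B, 32, 30, Pat, Argo, 6), (B, 32, 30, Pat, Argo, 9), (B, 32, 30, Pat, Beta, 6), (B, 32, 30, Pat, Beta, 9), (B, 32, 33, Yan, Argo, 6), (B, 32, 33, Yan, Argo, 9), (B, 32, 33, Yan, Beta, 6), (B, 32, 33, Yan, Beta, 9), (B, 35, 39, Ivy, Orion, 6), (B, 35, 39, Ivy, Orion, 9), (B, 35, 39, Ivy, Zephyr, 6), (B, 35, 39, Ivy, Zephyr, 9)}.
Apply σ_{tid ≠ 35 ∧ sid ≤ 30}; surviving tuples: {(B, 32, 30, Pat, Argo, 6), (B, 32, 30, Pat, Argo, 9), (B, 32, 30, Pat, Beta, 6), (B, 32, 30, Pat, Beta, 9)}
π_{sid, tid} gives {(30, 32)} (3 duplicate(s) eliminated).

{(30, 32)}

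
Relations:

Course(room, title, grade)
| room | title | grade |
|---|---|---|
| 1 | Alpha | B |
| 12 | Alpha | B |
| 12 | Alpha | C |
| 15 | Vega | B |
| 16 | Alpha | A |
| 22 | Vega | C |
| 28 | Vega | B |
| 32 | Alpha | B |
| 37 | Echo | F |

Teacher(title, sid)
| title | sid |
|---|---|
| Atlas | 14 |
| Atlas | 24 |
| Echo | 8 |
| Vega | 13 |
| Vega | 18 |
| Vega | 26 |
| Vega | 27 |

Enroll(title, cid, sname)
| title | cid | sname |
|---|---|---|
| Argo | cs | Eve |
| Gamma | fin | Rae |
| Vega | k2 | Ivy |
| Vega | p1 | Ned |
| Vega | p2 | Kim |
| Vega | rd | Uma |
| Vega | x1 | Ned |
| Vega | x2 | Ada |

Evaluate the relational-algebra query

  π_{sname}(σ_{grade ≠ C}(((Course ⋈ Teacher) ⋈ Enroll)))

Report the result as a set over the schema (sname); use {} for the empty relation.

{Ada, Ivy, Kim, Ned, Uma}

Natural join on title: {(15, Vega, B, 13), (15, Vega, B, 18), (15, Vega, B, 26), (15, Vega, B, 27), (22, Vega, C, 13), (22, Vega, C, 18), (22, Vega, C, 26), (22, Vega, C, 27), (28, Vega, B, 13), (28, Vega, B, 18), (28, Vega, B, 26), (28, Vega, B, 27), (37, Echo, F, 8)}
Natural join on title: {(15, Vega, B, 13, k2, Ivy), (15, Vega, B, 13, p1, Ned), (15, Vega, B, 13, p2, Kim), (15, Vega, B, 13, rd, Uma), (15, Vega, B, 13, x1, Ned), (15, Vega, B, 13, x2, Ada), (15, Vega, B, 18, k2, Ivy), (15, Vega, B, 18, p1, Ned), (15, Vega, B, 18, p2, Kim), (15, Vega, B, 18, rd, Uma), (15, Vega, B, 18, x1, Ned), (15, Vega, B, 18, x2, Ada), (15, Vega, B, 26, k2, Ivy), (15, Vega, B, 26, p1, Ned), (15, Vega, B, 26, p2, Kim), (15, Vega, B, 26, rd, Uma), (15, Vega, B, 26, x1, Ned), (15, Vega, B, 26, x2, Ada), (15, Vega, B, 27, k2, Ivy), (15, Vega, B, 27, p1, Ned), (15, Vega, B, 27, p2, Kim), (15, Vega, B, 27, rd, Uma), (15, Vega, B, 27, x1, Ned), (15, Vega, B, 27, x2, Ada), (22, Vega, C, 13, k2, Ivy), (22, Vega, C, 13, p1, Ned), (22, Vega, C, 13, p2, Kim), (22, Vega, C, 13, rd, Uma), (22, Vega, C, 13, x1, Ned), (22, Vega, C, 13, x2, Ada), (22, Vega, C, 18, k2, Ivy), (22, Vega, C, 18, p1, Ned), (22, Vega, C, 18, p2, Kim), (22, Vega, C, 18, rd, Uma), (22, Vega, C, 18, x1, Ned), (22, Vega, C, 18, x2, Ada), (22, Vega, C, 26, k2, Ivy), (22, Vega, C, 26, p1, Ned), (22, Vega, C, 26, p2, Kim), (22, Vega, C, 26, rd, Uma), (22, Vega, C, 26, x1, Ned), (22, Vega, C, 26, x2, Ada), (22, Vega, C, 27, k2, Ivy), (22, Vega, C, 27, p1, Ned), (22, Vega, C, 27, p2, Kim), (22, Vega, C, 27, rd, Uma), (22, Vega, C, 27, x1, Ned), (22, Vega, C, 27, x2, Ada), (28, Vega, B, 13, k2, Ivy), (28, Vega, B, 13, p1, Ned), (28, Vega, B, 13, p2, Kim), (28, Vega, B, 13, rd, Uma), (28, Vega, B, 13, x1, Ned), (28, Vega, B, 13, x2, Ada), (28, Vega, B, 18, k2, Ivy), (28, Vega, B, 18, p1, Ned), (28, Vega, B, 18, p2, Kim), (28, Vega, B, 18, rd, Uma), (28, Vega, B, 18, x1, Ned), (28, Vega, B, 18, x2, Ada), (28, Vega, B, 26, k2, Ivy), (28, Vega, B, 26, p1, Ned), (28, Vega, B, 26, p2, Kim), (28, Vega, B, 26, rd, Uma), (28, Vega, B, 26, x1, Ned), (28, Vega, B, 26, x2, Ada), (28, Vega, B, 27, k2, Ivy), (28, Vega, B, 27, p1, Ned), (28, Vega, B, 27, p2, Kim), (28, Vega, B, 27, rd, Uma), (28, Vega, B, 27, x1, Ned), (28, Vega, B, 27, x2, Ada)}
Apply σ_{grade ≠ C}; surviving tuples: {(15, Vega, B, 13, k2, Ivy), (15, Vega, B, 13, p1, Ned), (15, Vega, B, 13, p2, Kim), (15, Vega, B, 13, rd, Uma), (15, Vega, B, 13, x1, Ned), (15, Vega, B, 13, x2, Ada), (15, Vega, B, 18, k2, Ivy), (15, Vega, B, 18, p1, Ned), (15, Vega, B, 18, p2, Kim), (15, Vega, B, 18, rd, Uma), (15, Vega, B, 18, x1, Ned), (15, Vega, B, 18, x2, Ada), (15, Vega, B, 26, k2, Ivy), (15, Vega, B, 26, p1, Ned), (15, Vega, B, 26, p2, Kim), (15, Vega, B, 26, rd, Uma), (15, Vega, B, 26, x1, Ned), (15, Vega, B, 26, x2, Ada), (15, Vega, B, 27, k2, Ivy), (15, Vega, B, 27, p1, Ned), (15, Vega, B, 27, p2, Kim), (15, Vega, B, 27, rd, Uma), (15, Vega, B, 27, x1, Ned), (15, Vega, B, 27, x2, Ada), (28, Vega, B, 13, k2, Ivy), (28, Vega, B, 13, p1, Ned), (28, Vega, B, 13, p2, Kim), (28, Vega, B, 13, rd, Uma), (28, Vega, B, 13, x1, Ned), (28, Vega, B, 13, x2, Ada), (28, Vega, B, 18, k2, Ivy), (28, Vega, B, 18, p1, Ned), (28, Vega, B, 18, p2, Kim), (28, Vega, B, 18, rd, Uma), (28, Vega, B, 18, x1, Ned), (28, Vega, B, 18, x2, Ada), (28, Vega, B, 26, k2, Ivy), (28, Vega, B, 26, p1, Ned), (28, Vega, B, 26, p2, Kim), (28, Vega, B, 26, rd, Uma), (28, Vega, B, 26, x1, Ned), (28, Vega, B, 26, x2, Ada), (28, Vega, B, 27, k2, Ivy), (28, Vega, B, 27, p1, Ned), (28, Vega, B, 27, p2, Kim), (28, Vega, B, 27, rd, Uma), (28, Vega, B, 27, x1, Ned), (28, Vega, B, 27, x2, Ada)}
π[sname]: project onto (sname) (43 duplicate(s) eliminated) → {Ada, Ivy, Kim, Ned, Uma}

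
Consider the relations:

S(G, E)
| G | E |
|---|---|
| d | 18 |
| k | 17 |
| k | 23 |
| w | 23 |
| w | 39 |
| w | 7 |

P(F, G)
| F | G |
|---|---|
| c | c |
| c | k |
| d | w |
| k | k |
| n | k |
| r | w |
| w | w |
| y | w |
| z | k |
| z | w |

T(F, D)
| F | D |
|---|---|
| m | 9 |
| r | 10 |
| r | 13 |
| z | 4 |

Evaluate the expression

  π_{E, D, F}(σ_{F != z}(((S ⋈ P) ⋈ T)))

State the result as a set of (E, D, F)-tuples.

S ⋈ P (natural join on G): {(k, 17, c), (k, 17, k), (k, 17, n), (k, 17, z), (k, 23, c), (k, 23, k), (k, 23, n), (k, 23, z), (w, 23, d), (w, 23, r), (w, 23, w), (w, 23, y), (w, 23, z), (w, 39, d), (w, 39, r), (w, 39, w), (w, 39, y), (w, 39, z), (w, 7, d), (w, 7, r), (w, 7, w), (w, 7, y), (w, 7, z)}
(S ⋈ P) ⋈ T (natural join on F): {(k, 17, z, 4), (k, 23, z, 4), (w, 23, r, 10), (w, 23, r, 13), (w, 23, z, 4), (w, 39, r, 10), (w, 39, r, 13), (w, 39, z, 4), (w, 7, r, 10), (w, 7, r, 13), (w, 7, z, 4)}
Selection F != z: {(w, 23, r, 10), (w, 23, r, 13), (w, 39, r, 10), (w, 39, r, 13), (w, 7, r, 10), (w, 7, r, 13)}
Projecting to E, D, F: {(23, 10, r), (23, 13, r), (39, 10, r), (39, 13, r), (7, 10, r), (7, 13, r)}

{(23, 10, r), (23, 13, r), (39, 10, r), (39, 13, r), (7, 10, r), (7, 13, r)}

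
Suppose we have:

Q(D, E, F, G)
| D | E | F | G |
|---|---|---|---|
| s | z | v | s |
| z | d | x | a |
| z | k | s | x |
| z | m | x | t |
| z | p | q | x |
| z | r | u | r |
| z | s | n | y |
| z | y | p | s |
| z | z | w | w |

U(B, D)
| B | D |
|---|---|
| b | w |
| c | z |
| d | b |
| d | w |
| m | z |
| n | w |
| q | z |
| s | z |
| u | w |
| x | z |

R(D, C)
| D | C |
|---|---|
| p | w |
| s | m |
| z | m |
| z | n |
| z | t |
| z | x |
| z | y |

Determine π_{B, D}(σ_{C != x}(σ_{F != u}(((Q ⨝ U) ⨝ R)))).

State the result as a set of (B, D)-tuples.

{(c, z), (m, z), (q, z), (s, z), (x, z)}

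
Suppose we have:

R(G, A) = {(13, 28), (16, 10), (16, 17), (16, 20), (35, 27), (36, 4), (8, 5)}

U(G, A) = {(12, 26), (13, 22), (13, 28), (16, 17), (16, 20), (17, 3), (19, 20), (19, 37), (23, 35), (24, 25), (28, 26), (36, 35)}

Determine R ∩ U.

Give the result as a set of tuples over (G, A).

{(13, 28), (16, 17), (16, 20)}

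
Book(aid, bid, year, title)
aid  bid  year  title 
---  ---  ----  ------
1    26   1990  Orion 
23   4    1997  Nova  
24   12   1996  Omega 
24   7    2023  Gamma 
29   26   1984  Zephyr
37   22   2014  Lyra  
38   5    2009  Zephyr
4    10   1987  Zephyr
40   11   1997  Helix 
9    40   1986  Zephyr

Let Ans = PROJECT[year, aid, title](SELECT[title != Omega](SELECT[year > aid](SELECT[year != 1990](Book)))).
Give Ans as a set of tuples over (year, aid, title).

{(1984, 29, Zephyr), (1986, 9, Zephyr), (1987, 4, Zephyr), (1997, 23, Nova), (1997, 40, Helix), (2009, 38, Zephyr), (2014, 37, Lyra), (2023, 24, Gamma)}

Selection year != 1990: {(23, 4, 1997, Nova), (24, 12, 1996, Omega), (24, 7, 2023, Gamma), (29, 26, 1984, Zephyr), (37, 22, 2014, Lyra), (38, 5, 2009, Zephyr), (4, 10, 1987, Zephyr), (40, 11, 1997, Helix), (9, 40, 1986, Zephyr)}
Selection year > aid: {(23, 4, 1997, Nova), (24, 12, 1996, Omega), (24, 7, 2023, Gamma), (29, 26, 1984, Zephyr), (37, 22, 2014, Lyra), (38, 5, 2009, Zephyr), (4, 10, 1987, Zephyr), (40, 11, 1997, Helix), (9, 40, 1986, Zephyr)}
Selection title != Omega: {(23, 4, 1997, Nova), (24, 7, 2023, Gamma), (29, 26, 1984, Zephyr), (37, 22, 2014, Lyra), (38, 5, 2009, Zephyr), (4, 10, 1987, Zephyr), (40, 11, 1997, Helix), (9, 40, 1986, Zephyr)}
Keep only column(s) year, aid, title: {(1984, 29, Zephyr), (1986, 9, Zephyr), (1987, 4, Zephyr), (1997, 23, Nova), (1997, 40, Helix), (2009, 38, Zephyr), (2014, 37, Lyra), (2023, 24, Gamma)}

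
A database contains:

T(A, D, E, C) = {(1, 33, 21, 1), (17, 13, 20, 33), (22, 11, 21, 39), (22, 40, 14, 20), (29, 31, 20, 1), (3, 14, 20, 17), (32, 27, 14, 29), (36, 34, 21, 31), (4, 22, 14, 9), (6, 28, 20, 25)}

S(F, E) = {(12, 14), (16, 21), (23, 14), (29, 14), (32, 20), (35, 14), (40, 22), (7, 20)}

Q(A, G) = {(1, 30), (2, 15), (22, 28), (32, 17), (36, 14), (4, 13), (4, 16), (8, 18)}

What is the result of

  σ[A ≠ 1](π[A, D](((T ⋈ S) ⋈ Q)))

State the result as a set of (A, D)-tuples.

{(22, 11), (22, 40), (32, 27), (36, 34), (4, 22)}

Joining T and S on E yields {(1, 33, 21, 1, 16), (17, 13, 20, 33, 32), (17, 13, 20, 33, 7), (22, 11, 21, 39, 16), (22, 40, 14, 20, 12), (22, 40, 14, 20, 23), (22, 40, 14, 20, 29), (22, 40, 14, 20, 35), (29, 31, 20, 1, 32), (29, 31, 20, 1, 7), (3, 14, 20, 17, 32), (3, 14, 20, 17, 7), (32, 27, 14, 29, 12), (32, 27, 14, 29, 23), (32, 27, 14, 29, 29), (32, 27, 14, 29, 35), (36, 34, 21, 31, 16), (4, 22, 14, 9, 12), (4, 22, 14, 9, 23), (4, 22, 14, 9, 29), (4, 22, 14, 9, 35), (6, 28, 20, 25, 32), (6, 28, 20, 25, 7)}.
Joining (T ⋈ S) and Q on A yields {(1, 33, 21, 1, 16, 30), (22, 11, 21, 39, 16, 28), (22, 40, 14, 20, 12, 28), (22, 40, 14, 20, 23, 28), (22, 40, 14, 20, 29, 28), (22, 40, 14, 20, 35, 28), (32, 27, 14, 29, 12, 17), (32, 27, 14, 29, 23, 17), (32, 27, 14, 29, 29, 17), (32, 27, 14, 29, 35, 17), (36, 34, 21, 31, 16, 14), (4, 22, 14, 9, 12, 13), (4, 22, 14, 9, 12, 16), (4, 22, 14, 9, 23, 13), (4, 22, 14, 9, 23, 16), (4, 22, 14, 9, 29, 13), (4, 22, 14, 9, 29, 16), (4, 22, 14, 9, 35, 13), (4, 22, 14, 9, 35, 16)}.
Keep only column(s) A, D (13 duplicate(s) eliminated): {(1, 33), (22, 11), (22, 40), (32, 27), (36, 34), (4, 22)}
Apply σ_{A ≠ 1}; surviving tuples: {(22, 11), (22, 40), (32, 27), (36, 34), (4, 22)}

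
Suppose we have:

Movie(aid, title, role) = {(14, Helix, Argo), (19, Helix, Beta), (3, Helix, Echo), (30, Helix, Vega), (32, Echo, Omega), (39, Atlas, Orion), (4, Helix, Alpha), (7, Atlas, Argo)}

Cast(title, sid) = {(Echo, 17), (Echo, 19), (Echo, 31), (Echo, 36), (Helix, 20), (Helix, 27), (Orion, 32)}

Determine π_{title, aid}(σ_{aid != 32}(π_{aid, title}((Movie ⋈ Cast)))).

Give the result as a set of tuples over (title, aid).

{(Helix, 14), (Helix, 19), (Helix, 3), (Helix, 30), (Helix, 4)}

Movie ⋈ Cast (natural join on title): {(14, Helix, Argo, 20), (14, Helix, Argo, 27), (19, Helix, Beta, 20), (19, Helix, Beta, 27), (3, Helix, Echo, 20), (3, Helix, Echo, 27), (30, Helix, Vega, 20), (30, Helix, Vega, 27), (32, Echo, Omega, 17), (32, Echo, Omega, 19), (32, Echo, Omega, 31), (32, Echo, Omega, 36), (4, Helix, Alpha, 20), (4, Helix, Alpha, 27)}
Keep only column(s) aid, title (8 duplicate(s) eliminated): {(14, Helix), (19, Helix), (3, Helix), (30, Helix), (32, Echo), (4, Helix)}
Filtering on aid != 32 leaves {(14, Helix), (19, Helix), (3, Helix), (30, Helix), (4, Helix)}.
Keep only column(s) title, aid: {(Helix, 14), (Helix, 19), (Helix, 3), (Helix, 30), (Helix, 4)}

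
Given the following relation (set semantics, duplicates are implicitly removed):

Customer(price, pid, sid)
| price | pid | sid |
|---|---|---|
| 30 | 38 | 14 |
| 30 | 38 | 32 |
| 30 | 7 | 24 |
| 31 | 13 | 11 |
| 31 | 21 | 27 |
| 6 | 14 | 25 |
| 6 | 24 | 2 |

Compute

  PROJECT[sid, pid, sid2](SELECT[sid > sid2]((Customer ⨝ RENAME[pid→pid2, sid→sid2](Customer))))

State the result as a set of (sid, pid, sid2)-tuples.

{(24, 7, 14), (25, 14, 2), (27, 21, 11), (32, 38, 14), (32, 38, 24)}

ρ[pid→pid2, sid→sid2]: schema becomes (price, pid2, sid2); tuples unchanged.
Joining Customer and RENAME[pid→pid2, sid→sid2](Customer) on price yields {(30, 38, 14, 38, 14), (30, 38, 14, 38, 32), (30, 38, 14, 7, 24), (30, 38, 32, 38, 14), (30, 38, 32, 38, 32), (30, 38, 32, 7, 24), (30, 7, 24, 38, 14), (30, 7, 24, 38, 32), (30, 7, 24, 7, 24), (31, 13, 11, 13, 11), (31, 13, 11, 21, 27), (31, 21, 27, 13, 11), (31, 21, 27, 21, 27), (6, 14, 25, 14, 25), (6, 14, 25, 24, 2), (6, 24, 2, 14, 25), (6, 24, 2, 24, 2)}.
σ[sid > sid2]: keep tuples satisfying sid > sid2 → {(30, 38, 32, 38, 14), (30, 38, 32, 7, 24), (30, 7, 24, 38, 14), (31, 21, 27, 13, 11), (6, 14, 25, 24, 2)}
π[sid, pid, sid2]: project onto (sid, pid, sid2) → {(24, 7, 14), (25, 14, 2), (27, 21, 11), (32, 38, 14), (32, 38, 24)}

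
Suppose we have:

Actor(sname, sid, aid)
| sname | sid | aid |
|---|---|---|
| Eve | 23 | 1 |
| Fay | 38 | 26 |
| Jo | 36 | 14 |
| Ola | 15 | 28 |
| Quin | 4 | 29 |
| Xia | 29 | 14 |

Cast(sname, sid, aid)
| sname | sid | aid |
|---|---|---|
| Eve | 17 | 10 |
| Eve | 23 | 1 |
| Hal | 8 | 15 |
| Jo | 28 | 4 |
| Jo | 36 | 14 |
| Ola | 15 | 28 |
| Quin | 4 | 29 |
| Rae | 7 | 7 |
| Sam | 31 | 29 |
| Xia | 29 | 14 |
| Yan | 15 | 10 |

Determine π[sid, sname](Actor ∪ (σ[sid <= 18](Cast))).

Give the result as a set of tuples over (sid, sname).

{(15, Ola), (15, Yan), (17, Eve), (23, Eve), (29, Xia), (36, Jo), (38, Fay), (4, Quin), (7, Rae), (8, Hal)}

Filtering on sid <= 18 leaves {(Eve, 17, 10), (Hal, 8, 15), (Ola, 15, 28), (Quin, 4, 29), (Rae, 7, 7), (Yan, 15, 10)}.
Set union of the two operands is {(Eve, 17, 10), (Eve, 23, 1), (Fay, 38, 26), (Hal, 8, 15), (Jo, 36, 14), (Ola, 15, 28), (Quin, 4, 29), (Rae, 7, 7), (Xia, 29, 14), (Yan, 15, 10)}.
Keep only column(s) sid, sname: {(15, Ola), (15, Yan), (17, Eve), (23, Eve), (29, Xia), (36, Jo), (38, Fay), (4, Quin), (7, Rae), (8, Hal)}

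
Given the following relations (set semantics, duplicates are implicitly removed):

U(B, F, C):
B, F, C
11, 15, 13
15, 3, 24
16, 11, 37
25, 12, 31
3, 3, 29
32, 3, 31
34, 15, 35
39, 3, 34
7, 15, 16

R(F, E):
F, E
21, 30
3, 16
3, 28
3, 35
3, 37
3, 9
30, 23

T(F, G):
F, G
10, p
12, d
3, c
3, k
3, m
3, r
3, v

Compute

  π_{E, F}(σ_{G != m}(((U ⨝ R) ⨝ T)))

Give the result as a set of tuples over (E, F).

{(16, 3), (28, 3), (35, 3), (37, 3), (9, 3)}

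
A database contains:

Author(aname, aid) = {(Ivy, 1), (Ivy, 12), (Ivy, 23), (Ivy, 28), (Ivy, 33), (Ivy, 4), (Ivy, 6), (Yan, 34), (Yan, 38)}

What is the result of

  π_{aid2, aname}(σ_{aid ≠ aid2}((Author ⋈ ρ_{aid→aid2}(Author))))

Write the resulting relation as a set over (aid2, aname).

ρ[aid→aid2]: schema becomes (aname, aid2); tuples unchanged.
Author ⋈ ρ_{aid→aid2}(Author) (natural join on aname): {(Ivy, 1, 1), (Ivy, 1, 12), (Ivy, 1, 23), (Ivy, 1, 28), (Ivy, 1, 33), (Ivy, 1, 4), (Ivy, 1, 6), (Ivy, 12, 1), (Ivy, 12, 12), (Ivy, 12, 23), (Ivy, 12, 28), (Ivy, 12, 33), (Ivy, 12, 4), (Ivy, 12, 6), (Ivy, 23, 1), (Ivy, 23, 12), (Ivy, 23, 23), (Ivy, 23, 28), (Ivy, 23, 33), (Ivy, 23, 4), (Ivy, 23, 6), (Ivy, 28, 1), (Ivy, 28, 12), (Ivy, 28, 23), (Ivy, 28, 28), (Ivy, 28, 33), (Ivy, 28, 4), (Ivy, 28, 6), (Ivy, 33, 1), (Ivy, 33, 12), (Ivy, 33, 23), (Ivy, 33, 28), (Ivy, 33, 33), (Ivy, 33, 4), (Ivy, 33, 6), (Ivy, 4, 1), (Ivy, 4, 12), (Ivy, 4, 23), (Ivy, 4, 28), (Ivy, 4, 33), (Ivy, 4, 4), (Ivy, 4, 6), (Ivy, 6, 1), (Ivy, 6, 12), (Ivy, 6, 23), (Ivy, 6, 28), (Ivy, 6, 33), (Ivy, 6, 4), (Ivy, 6, 6), (Yan, 34, 34), (Yan, 34, 38), (Yan, 38, 34), (Yan, 38, 38)}
Apply σ_{aid ≠ aid2}; surviving tuples: {(Ivy, 1, 12), (Ivy, 1, 23), (Ivy, 1, 28), (Ivy, 1, 33), (Ivy, 1, 4), (Ivy, 1, 6), (Ivy, 12, 1), (Ivy, 12, 23), (Ivy, 12, 28), (Ivy, 12, 33), (Ivy, 12, 4), (Ivy, 12, 6), (Ivy, 23, 1), (Ivy, 23, 12), (Ivy, 23, 28), (Ivy, 23, 33), (Ivy, 23, 4), (Ivy, 23, 6), (Ivy, 28, 1), (Ivy, 28, 12), (Ivy, 28, 23), (Ivy, 28, 33), (Ivy, 28, 4), (Ivy, 28, 6), (Ivy, 33, 1), (Ivy, 33, 12), (Ivy, 33, 23), (Ivy, 33, 28), (Ivy, 33, 4), (Ivy, 33, 6), (Ivy, 4, 1), (Ivy, 4, 12), (Ivy, 4, 23), (Ivy, 4, 28), (Ivy, 4, 33), (Ivy, 4, 6), (Ivy, 6, 1), (Ivy, 6, 12), (Ivy, 6, 23), (Ivy, 6, 28), (Ivy, 6, 33), (Ivy, 6, 4), (Yan, 34, 38), (Yan, 38, 34)}
π[aid2, aname]: project onto (aid2, aname) (35 duplicate(s) eliminated) → {(1, Ivy), (12, Ivy), (23, Ivy), (28, Ivy), (33, Ivy), (34, Yan), (38, Yan), (4, Ivy), (6, Ivy)}

{(1, Ivy), (12, Ivy), (23, Ivy), (28, Ivy), (33, Ivy), (34, Yan), (38, Yan), (4, Ivy), (6, Ivy)}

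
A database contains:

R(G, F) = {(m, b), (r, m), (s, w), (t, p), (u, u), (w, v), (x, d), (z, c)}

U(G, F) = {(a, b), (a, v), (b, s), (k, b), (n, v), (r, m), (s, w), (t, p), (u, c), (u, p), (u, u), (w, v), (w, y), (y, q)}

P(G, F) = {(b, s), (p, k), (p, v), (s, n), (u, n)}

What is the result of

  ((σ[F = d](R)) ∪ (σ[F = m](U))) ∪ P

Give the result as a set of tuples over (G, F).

Apply σ_{F = d}; surviving tuples: {(x, d)}
Apply σ_{F = m}; surviving tuples: {(r, m)}
Set union of the two operands is {(r, m), (x, d)}.
Set union of the two operands is {(b, s), (p, k), (p, v), (r, m), (s, n), (u, n), (x, d)}.

{(b, s), (p, k), (p, v), (r, m), (s, n), (u, n), (x, d)}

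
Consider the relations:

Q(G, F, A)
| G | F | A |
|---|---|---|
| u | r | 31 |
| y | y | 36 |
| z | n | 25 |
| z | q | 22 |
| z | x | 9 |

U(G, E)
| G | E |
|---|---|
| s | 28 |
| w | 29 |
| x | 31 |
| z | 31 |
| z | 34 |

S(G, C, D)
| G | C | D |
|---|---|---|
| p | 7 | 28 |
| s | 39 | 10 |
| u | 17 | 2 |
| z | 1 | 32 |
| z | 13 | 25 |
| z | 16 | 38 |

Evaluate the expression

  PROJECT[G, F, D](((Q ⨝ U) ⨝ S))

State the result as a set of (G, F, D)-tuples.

{(z, n, 25), (z, n, 32), (z, n, 38), (z, q, 25), (z, q, 32), (z, q, 38), (z, x, 25), (z, x, 32), (z, x, 38)}

Q ⋈ U (natural join on G): {(z, n, 25, 31), (z, n, 25, 34), (z, q, 22, 31), (z, q, 22, 34), (z, x, 9, 31), (z, x, 9, 34)}
(Q ⨝ U) ⋈ S (natural join on G): {(z, n, 25, 31, 1, 32), (z, n, 25, 31, 13, 25), (z, n, 25, 31, 16, 38), (z, n, 25, 34, 1, 32), (z, n, 25, 34, 13, 25), (z, n, 25, 34, 16, 38), (z, q, 22, 31, 1, 32), (z, q, 22, 31, 13, 25), (z, q, 22, 31, 16, 38), (z, q, 22, 34, 1, 32), (z, q, 22, 34, 13, 25), (z, q, 22, 34, 16, 38), (z, x, 9, 31, 1, 32), (z, x, 9, 31, 13, 25), (z, x, 9, 31, 16, 38), (z, x, 9, 34, 1, 32), (z, x, 9, 34, 13, 25), (z, x, 9, 34, 16, 38)}
Projecting to G, F, D (9 duplicate(s) eliminated): {(z, n, 25), (z, n, 32), (z, n, 38), (z, q, 25), (z, q, 32), (z, q, 38), (z, x, 25), (z, x, 32), (z, x, 38)}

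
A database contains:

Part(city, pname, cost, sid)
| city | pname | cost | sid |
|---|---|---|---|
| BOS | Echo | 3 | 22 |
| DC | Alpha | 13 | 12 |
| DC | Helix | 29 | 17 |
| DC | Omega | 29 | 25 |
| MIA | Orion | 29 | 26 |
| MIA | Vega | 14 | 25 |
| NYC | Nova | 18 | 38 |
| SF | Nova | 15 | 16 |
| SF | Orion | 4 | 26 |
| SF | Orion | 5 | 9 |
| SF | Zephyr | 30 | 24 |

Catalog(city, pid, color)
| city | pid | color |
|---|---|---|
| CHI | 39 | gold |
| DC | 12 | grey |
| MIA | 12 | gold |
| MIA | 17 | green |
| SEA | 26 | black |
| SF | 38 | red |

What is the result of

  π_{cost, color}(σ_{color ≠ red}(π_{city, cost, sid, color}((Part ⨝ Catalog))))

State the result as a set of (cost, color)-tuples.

Part ⋈ Catalog (natural join on city): {(DC, Alpha, 13, 12, 12, grey), (DC, Helix, 29, 17, 12, grey), (DC, Omega, 29, 25, 12, grey), (MIA, Orion, 29, 26, 12, gold), (MIA, Orion, 29, 26, 17, green), (MIA, Vega, 14, 25, 12, gold), (MIA, Vega, 14, 25, 17, green), (SF, Nova, 15, 16, 38, red), (SF, Orion, 4, 26, 38, red), (SF, Orion, 5, 9, 38, red), (SF, Zephyr, 30, 24, 38, red)}
π[city, cost, sid, color]: project onto (city, cost, sid, color) → {(DC, 13, 12, grey), (DC, 29, 17, grey), (DC, 29, 25, grey), (MIA, 14, 25, gold), (MIA, 14, 25, green), (MIA, 29, 26, gold), (MIA, 29, 26, green), (SF, 15, 16, red), (SF, 30, 24, red), (SF, 4, 26, red), (SF, 5, 9, red)}
σ[color ≠ red]: keep tuples satisfying color ≠ red → {(DC, 13, 12, grey), (DC, 29, 17, grey), (DC, 29, 25, grey), (MIA, 14, 25, gold), (MIA, 14, 25, green), (MIA, 29, 26, gold), (MIA, 29, 26, green)}
π[cost, color]: project onto (cost, color) (1 duplicate(s) eliminated) → {(13, grey), (14, gold), (14, green), (29, gold), (29, green), (29, grey)}

{(13, grey), (14, gold), (14, green), (29, gold), (29, green), (29, grey)}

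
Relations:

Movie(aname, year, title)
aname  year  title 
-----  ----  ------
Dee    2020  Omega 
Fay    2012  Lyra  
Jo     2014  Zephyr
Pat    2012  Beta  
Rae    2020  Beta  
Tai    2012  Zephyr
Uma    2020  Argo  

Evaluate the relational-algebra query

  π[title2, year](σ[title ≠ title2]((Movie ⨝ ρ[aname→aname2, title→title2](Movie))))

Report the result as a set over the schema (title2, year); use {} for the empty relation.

{(Argo, 2020), (Beta, 2012), (Beta, 2020), (Lyra, 2012), (Omega, 2020), (Zephyr, 2012)}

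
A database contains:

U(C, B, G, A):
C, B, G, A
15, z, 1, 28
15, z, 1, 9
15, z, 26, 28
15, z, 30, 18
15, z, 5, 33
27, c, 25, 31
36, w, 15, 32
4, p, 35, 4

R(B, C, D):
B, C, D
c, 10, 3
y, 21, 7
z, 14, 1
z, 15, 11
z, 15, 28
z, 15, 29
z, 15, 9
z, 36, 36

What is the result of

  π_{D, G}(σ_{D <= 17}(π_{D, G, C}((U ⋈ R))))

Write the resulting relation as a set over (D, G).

{(11, 1), (11, 26), (11, 30), (11, 5), (9, 1), (9, 26), (9, 30), (9, 5)}

Natural join on C, B: {(15, z, 1, 28, 11), (15, z, 1, 28, 28), (15, z, 1, 28, 29), (15, z, 1, 28, 9), (15, z, 1, 9, 11), (15, z, 1, 9, 28), (15, z, 1, 9, 29), (15, z, 1, 9, 9), (15, z, 26, 28, 11), (15, z, 26, 28, 28), (15, z, 26, 28, 29), (15, z, 26, 28, 9), (15, z, 30, 18, 11), (15, z, 30, 18, 28), (15, z, 30, 18, 29), (15, z, 30, 18, 9), (15, z, 5, 33, 11), (15, z, 5, 33, 28), (15, z, 5, 33, 29), (15, z, 5, 33, 9)}
π[D, G, C]: project onto (D, G, C) (4 duplicate(s) eliminated) → {(11, 1, 15), (11, 26, 15), (11, 30, 15), (11, 5, 15), (28, 1, 15), (28, 26, 15), (28, 30, 15), (28, 5, 15), (29, 1, 15), (29, 26, 15), (29, 30, 15), (29, 5, 15), (9, 1, 15), (9, 26, 15), (9, 30, 15), (9, 5, 15)}
Filtering on D <= 17 leaves {(11, 1, 15), (11, 26, 15), (11, 30, 15), (11, 5, 15), (9, 1, 15), (9, 26, 15), (9, 30, 15), (9, 5, 15)}.
π[D, G]: project onto (D, G) → {(11, 1), (11, 26), (11, 30), (11, 5), (9, 1), (9, 26), (9, 30), (9, 5)}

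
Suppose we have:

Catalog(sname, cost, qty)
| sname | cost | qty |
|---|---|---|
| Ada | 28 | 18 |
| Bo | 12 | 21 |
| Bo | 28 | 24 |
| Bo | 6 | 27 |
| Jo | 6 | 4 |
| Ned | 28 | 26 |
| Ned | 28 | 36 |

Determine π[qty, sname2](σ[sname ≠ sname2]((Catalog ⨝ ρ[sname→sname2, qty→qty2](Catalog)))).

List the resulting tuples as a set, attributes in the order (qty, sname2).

{(18, Bo), (18, Ned), (24, Ada), (24, Ned), (26, Ada), (26, Bo), (27, Jo), (36, Ada), (36, Bo), (4, Bo)}

ρ[sname→sname2, qty→qty2]: schema becomes (sname2, cost, qty2); tuples unchanged.
Catalog ⋈ ρ[sname→sname2, qty→qty2](Catalog) (natural join on cost): {(Ada, 28, 18, Ada, 18), (Ada, 28, 18, Bo, 24), (Ada, 28, 18, Ned, 26), (Ada, 28, 18, Ned, 36), (Bo, 12, 21, Bo, 21), (Bo, 28, 24, Ada, 18), (Bo, 28, 24, Bo, 24), (Bo, 28, 24, Ned, 26), (Bo, 28, 24, Ned, 36), (Bo, 6, 27, Bo, 27), (Bo, 6, 27, Jo, 4), (Jo, 6, 4, Bo, 27), (Jo, 6, 4, Jo, 4), (Ned, 28, 26, Ada, 18), (Ned, 28, 26, Bo, 24), (Ned, 28, 26, Ned, 26), (Ned, 28, 26, Ned, 36), (Ned, 28, 36, Ada, 18), (Ned, 28, 36, Bo, 24), (Ned, 28, 36, Ned, 26), (Ned, 28, 36, Ned, 36)}
σ[sname ≠ sname2]: keep tuples satisfying sname ≠ sname2 → {(Ada, 28, 18, Bo, 24), (Ada, 28, 18, Ned, 26), (Ada, 28, 18, Ned, 36), (Bo, 28, 24, Ada, 18), (Bo, 28, 24, Ned, 26), (Bo, 28, 24, Ned, 36), (Bo, 6, 27, Jo, 4), (Jo, 6, 4, Bo, 27), (Ned, 28, 26, Ada, 18), (Ned, 28, 26, Bo, 24), (Ned, 28, 36, Ada, 18), (Ned, 28, 36, Bo, 24)}
Projecting to qty, sname2 (2 duplicate(s) eliminated): {(18, Bo), (18, Ned), (24, Ada), (24, Ned), (26, Ada), (26, Bo), (27, Jo), (36, Ada), (36, Bo), (4, Bo)}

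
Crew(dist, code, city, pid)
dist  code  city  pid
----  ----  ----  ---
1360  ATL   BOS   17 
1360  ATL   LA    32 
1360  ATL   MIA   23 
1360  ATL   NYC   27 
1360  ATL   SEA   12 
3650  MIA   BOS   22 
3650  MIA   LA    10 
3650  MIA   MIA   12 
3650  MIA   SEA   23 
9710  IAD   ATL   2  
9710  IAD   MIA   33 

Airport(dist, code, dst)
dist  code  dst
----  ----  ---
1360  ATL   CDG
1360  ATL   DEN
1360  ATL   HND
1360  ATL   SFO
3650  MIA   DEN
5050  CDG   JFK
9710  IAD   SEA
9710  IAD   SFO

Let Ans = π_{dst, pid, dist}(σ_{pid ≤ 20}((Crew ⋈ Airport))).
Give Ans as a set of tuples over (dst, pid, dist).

Joining Crew and Airport on dist, code yields {(1360, ATL, BOS, 17, CDG), (1360, ATL, BOS, 17, DEN), (1360, ATL, BOS, 17, HND), (1360, ATL, BOS, 17, SFO), (1360, ATL, LA, 32, CDG), (1360, ATL, LA, 32, DEN), (1360, ATL, LA, 32, HND), (1360, ATL, LA, 32, SFO), (1360, ATL, MIA, 23, CDG), (1360, ATL, MIA, 23, DEN), (1360, ATL, MIA, 23, HND), (1360, ATL, MIA, 23, SFO), (1360, ATL, NYC, 27, CDG), (1360, ATL, NYC, 27, DEN), (1360, ATL, NYC, 27, HND), (1360, ATL, NYC, 27, SFO), (1360, ATL, SEA, 12, CDG), (1360, ATL, SEA, 12, DEN), (1360, ATL, SEA, 12, HND), (1360, ATL, SEA, 12, SFO), (3650, MIA, BOS, 22, DEN), (3650, MIA, LA, 10, DEN), (3650, MIA, MIA, 12, DEN), (3650, MIA, SEA, 23, DEN), (9710, IAD, ATL, 2, SEA), (9710, IAD, ATL, 2, SFO), (9710, IAD, MIA, 33, SEA), (9710, IAD, MIA, 33, SFO)}.
Selection pid ≤ 20: {(1360, ATL, BOS, 17, CDG), (1360, ATL, BOS, 17, DEN), (1360, ATL, BOS, 17, HND), (1360, ATL, BOS, 17, SFO), (1360, ATL, SEA, 12, CDG), (1360, ATL, SEA, 12, DEN), (1360, ATL, SEA, 12, HND), (1360, ATL, SEA, 12, SFO), (3650, MIA, LA, 10, DEN), (3650, MIA, MIA, 12, DEN), (9710, IAD, ATL, 2, SEA), (9710, IAD, ATL, 2, SFO)}
Projecting to dst, pid, dist: {(CDG, 12, 1360), (CDG, 17, 1360), (DEN, 10, 3650), (DEN, 12, 1360), (DEN, 12, 3650), (DEN, 17, 1360), (HND, 12, 1360), (HND, 17, 1360), (SEA, 2, 9710), (SFO, 12, 1360), (SFO, 17, 1360), (SFO, 2, 9710)}

{(CDG, 12, 1360), (CDG, 17, 1360), (DEN, 10, 3650), (DEN, 12, 1360), (DEN, 12, 3650), (DEN, 17, 1360), (HND, 12, 1360), (HND, 17, 1360), (SEA, 2, 9710), (SFO, 12, 1360), (SFO, 17, 1360), (SFO, 2, 9710)}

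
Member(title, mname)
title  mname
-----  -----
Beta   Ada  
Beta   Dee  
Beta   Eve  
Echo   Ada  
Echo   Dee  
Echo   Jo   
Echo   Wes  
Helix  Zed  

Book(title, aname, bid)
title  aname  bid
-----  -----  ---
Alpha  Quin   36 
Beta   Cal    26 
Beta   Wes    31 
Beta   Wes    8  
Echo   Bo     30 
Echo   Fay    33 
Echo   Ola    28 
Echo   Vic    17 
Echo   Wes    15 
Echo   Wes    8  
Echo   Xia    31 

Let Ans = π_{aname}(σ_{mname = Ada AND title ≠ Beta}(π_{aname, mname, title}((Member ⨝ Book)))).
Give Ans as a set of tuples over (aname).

{Bo, Fay, Ola, Vic, Wes, Xia}

Member ⋈ Book (natural join on title): {(Beta, Ada, Cal, 26), (Beta, Ada, Wes, 31), (Beta, Ada, Wes, 8), (Beta, Dee, Cal, 26), (Beta, Dee, Wes, 31), (Beta, Dee, Wes, 8), (Beta, Eve, Cal, 26), (Beta, Eve, Wes, 31), (Beta, Eve, Wes, 8), (Echo, Ada, Bo, 30), (Echo, Ada, Fay, 33), (Echo, Ada, Ola, 28), (Echo, Ada, Vic, 17), (Echo, Ada, Wes, 15), (Echo, Ada, Wes, 8), (Echo, Ada, Xia, 31), (Echo, Dee, Bo, 30), (Echo, Dee, Fay, 33), (Echo, Dee, Ola, 28), (Echo, Dee, Vic, 17), (Echo, Dee, Wes, 15), (Echo, Dee, Wes, 8), (Echo, Dee, Xia, 31), (Echo, Jo, Bo, 30), (Echo, Jo, Fay, 33), (Echo, Jo, Ola, 28), (Echo, Jo, Vic, 17), (Echo, Jo, Wes, 15), (Echo, Jo, Wes, 8), (Echo, Jo, Xia, 31), (Echo, Wes, Bo, 30), (Echo, Wes, Fay, 33), (Echo, Wes, Ola, 28), (Echo, Wes, Vic, 17), (Echo, Wes, Wes, 15), (Echo, Wes, Wes, 8), (Echo, Wes, Xia, 31)}
Keep only column(s) aname, mname, title (7 duplicate(s) eliminated): {(Bo, Ada, Echo), (Bo, Dee, Echo), (Bo, Jo, Echo), (Bo, Wes, Echo), (Cal, Ada, Beta), (Cal, Dee, Beta), (Cal, Eve, Beta), (Fay, Ada, Echo), (Fay, Dee, Echo), (Fay, Jo, Echo), (Fay, Wes, Echo), (Ola, Ada, Echo), (Ola, Dee, Echo), (Ola, Jo, Echo), (Ola, Wes, Echo), (Vic, Ada, Echo), (Vic, Dee, Echo), (Vic, Jo, Echo), (Vic, Wes, Echo), (Wes, Ada, Beta), (Wes, Ada, Echo), (Wes, Dee, Beta), (Wes, Dee, Echo), (Wes, Eve, Beta), (Wes, Jo, Echo), (Wes, Wes, Echo), (Xia, Ada, Echo), (Xia, Dee, Echo), (Xia, Jo, Echo), (Xia, Wes, Echo)}
Filtering on mname = Ada AND title ≠ Beta leaves {(Bo, Ada, Echo), (Fay, Ada, Echo), (Ola, Ada, Echo), (Vic, Ada, Echo), (Wes, Ada, Echo), (Xia, Ada, Echo)}.
Keep only column(s) aname: {Bo, Fay, Ola, Vic, Wes, Xia}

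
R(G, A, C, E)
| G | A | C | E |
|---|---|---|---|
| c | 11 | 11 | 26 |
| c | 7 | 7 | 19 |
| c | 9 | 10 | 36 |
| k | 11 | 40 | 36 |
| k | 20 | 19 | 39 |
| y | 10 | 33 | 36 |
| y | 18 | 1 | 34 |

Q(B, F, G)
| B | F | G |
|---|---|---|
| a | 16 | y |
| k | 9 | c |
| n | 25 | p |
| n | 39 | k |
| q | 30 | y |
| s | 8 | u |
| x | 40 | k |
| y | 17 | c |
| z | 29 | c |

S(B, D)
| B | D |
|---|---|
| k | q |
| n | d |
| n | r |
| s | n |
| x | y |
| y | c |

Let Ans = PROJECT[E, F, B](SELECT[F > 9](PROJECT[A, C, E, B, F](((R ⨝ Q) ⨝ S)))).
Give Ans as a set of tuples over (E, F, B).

{(19, 17, y), (26, 17, y), (36, 17, y), (36, 39, n), (36, 40, x), (39, 39, n), (39, 40, x)}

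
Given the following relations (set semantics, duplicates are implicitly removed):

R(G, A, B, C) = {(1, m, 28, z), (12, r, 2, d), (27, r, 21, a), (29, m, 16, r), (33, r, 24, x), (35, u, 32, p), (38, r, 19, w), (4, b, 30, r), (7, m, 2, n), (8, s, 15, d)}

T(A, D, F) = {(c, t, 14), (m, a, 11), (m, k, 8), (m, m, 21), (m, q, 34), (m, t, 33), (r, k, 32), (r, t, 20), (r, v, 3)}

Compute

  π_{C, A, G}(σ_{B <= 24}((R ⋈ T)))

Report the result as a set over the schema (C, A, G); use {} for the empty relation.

Joining R and T on A yields {(1, m, 28, z, a, 11), (1, m, 28, z, k, 8), (1, m, 28, z, m, 21), (1, m, 28, z, q, 34), (1, m, 28, z, t, 33), (12, r, 2, d, k, 32), (12, r, 2, d, t, 20), (12, r, 2, d, v, 3), (27, r, 21, a, k, 32), (27, r, 21, a, t, 20), (27, r, 21, a, v, 3), (29, m, 16, r, a, 11), (29, m, 16, r, k, 8), (29, m, 16, r, m, 21), (29, m, 16, r, q, 34), (29, m, 16, r, t, 33), (33, r, 24, x, k, 32), (33, r, 24, x, t, 20), (33, r, 24, x, v, 3), (38, r, 19, w, k, 32), (38, r, 19, w, t, 20), (38, r, 19, w, v, 3), (7, m, 2, n, a, 11), (7, m, 2, n, k, 8), (7, m, 2, n, m, 21), (7, m, 2, n, q, 34), (7, m, 2, n, t, 33)}.
Apply σ_{B <= 24}; surviving tuples: {(12, r, 2, d, k, 32), (12, r, 2, d, t, 20), (12, r, 2, d, v, 3), (27, r, 21, a, k, 32), (27, r, 21, a, t, 20), (27, r, 21, a, v, 3), (29, m, 16, r, a, 11), (29, m, 16, r, k, 8), (29, m, 16, r, m, 21), (29, m, 16, r, q, 34), (29, m, 16, r, t, 33), (33, r, 24, x, k, 32), (33, r, 24, x, t, 20), (33, r, 24, x, v, 3), (38, r, 19, w, k, 32), (38, r, 19, w, t, 20), (38, r, 19, w, v, 3), (7, m, 2, n, a, 11), (7, m, 2, n, k, 8), (7, m, 2, n, m, 21), (7, m, 2, n, q, 34), (7, m, 2, n, t, 33)}
π[C, A, G]: project onto (C, A, G) (16 duplicate(s) eliminated) → {(a, r, 27), (d, r, 12), (n, m, 7), (r, m, 29), (w, r, 38), (x, r, 33)}

{(a, r, 27), (d, r, 12), (n, m, 7), (r, m, 29), (w, r, 38), (x, r, 33)}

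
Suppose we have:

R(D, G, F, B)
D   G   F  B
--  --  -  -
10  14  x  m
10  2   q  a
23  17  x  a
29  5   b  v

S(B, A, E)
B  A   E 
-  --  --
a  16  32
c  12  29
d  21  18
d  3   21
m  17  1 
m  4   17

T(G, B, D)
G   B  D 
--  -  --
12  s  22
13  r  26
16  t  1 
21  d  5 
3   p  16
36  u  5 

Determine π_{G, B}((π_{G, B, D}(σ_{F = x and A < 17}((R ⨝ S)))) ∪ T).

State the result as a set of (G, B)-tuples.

{(12, s), (13, r), (14, m), (16, t), (17, a), (21, d), (3, p), (36, u)}

R ⋈ S (natural join on B): {(10, 14, x, m, 17, 1), (10, 14, x, m, 4, 17), (10, 2, q, a, 16, 32), (23, 17, x, a, 16, 32)}
Apply σ_{F = x and A < 17}; surviving tuples: {(10, 14, x, m, 4, 17), (23, 17, x, a, 16, 32)}
Projecting to G, B, D: {(14, m, 10), (17, a, 23)}
Set union of the two operands is {(12, s, 22), (13, r, 26), (14, m, 10), (16, t, 1), (17, a, 23), (21, d, 5), (3, p, 16), (36, u, 5)}.
Projecting to G, B: {(12, s), (13, r), (14, m), (16, t), (17, a), (21, d), (3, p), (36, u)}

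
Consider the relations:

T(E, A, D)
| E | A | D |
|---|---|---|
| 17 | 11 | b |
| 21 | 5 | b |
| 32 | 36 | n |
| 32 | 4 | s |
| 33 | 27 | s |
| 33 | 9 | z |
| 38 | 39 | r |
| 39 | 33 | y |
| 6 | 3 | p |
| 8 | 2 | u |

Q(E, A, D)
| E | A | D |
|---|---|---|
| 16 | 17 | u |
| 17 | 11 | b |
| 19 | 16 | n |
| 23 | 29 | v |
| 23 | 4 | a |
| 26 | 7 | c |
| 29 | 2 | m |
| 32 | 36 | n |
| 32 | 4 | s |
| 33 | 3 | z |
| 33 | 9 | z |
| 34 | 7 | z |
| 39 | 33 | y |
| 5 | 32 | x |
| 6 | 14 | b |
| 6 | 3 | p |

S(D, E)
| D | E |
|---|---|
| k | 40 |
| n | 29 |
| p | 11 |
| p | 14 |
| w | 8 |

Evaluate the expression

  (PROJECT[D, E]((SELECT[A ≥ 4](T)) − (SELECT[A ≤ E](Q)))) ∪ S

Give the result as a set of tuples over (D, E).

{(b, 21), (k, 40), (n, 29), (n, 32), (p, 11), (p, 14), (r, 38), (s, 33), (w, 8)}

Filtering on A ≥ 4 leaves {(17, 11, b), (21, 5, b), (32, 36, n), (32, 4, s), (33, 27, s), (33, 9, z), (38, 39, r), (39, 33, y)}.
Filtering on A ≤ E leaves {(17, 11, b), (19, 16, n), (23, 4, a), (26, 7, c), (29, 2, m), (32, 4, s), (33, 3, z), (33, 9, z), (34, 7, z), (39, 33, y), (6, 3, p)}.
Difference: {(17, 11, b), (21, 5, b), (32, 36, n), (32, 4, s), (33, 27, s), (33, 9, z), (38, 39, r), (39, 33, y)} with {(17, 11, b), (19, 16, n), (23, 4, a), (26, 7, c), (29, 2, m), (32, 4, s), (33, 3, z), (33, 9, z), (34, 7, z), (39, 33, y), (6, 3, p)} → {(21, 5, b), (32, 36, n), (33, 27, s), (38, 39, r)}
Projecting to D, E: {(b, 21), (n, 32), (r, 38), (s, 33)}
Union: {(b, 21), (n, 32), (r, 38), (s, 33)} with {(k, 40), (n, 29), (p, 11), (p, 14), (w, 8)} → {(b, 21), (k, 40), (n, 29), (n, 32), (p, 11), (p, 14), (r, 38), (s, 33), (w, 8)}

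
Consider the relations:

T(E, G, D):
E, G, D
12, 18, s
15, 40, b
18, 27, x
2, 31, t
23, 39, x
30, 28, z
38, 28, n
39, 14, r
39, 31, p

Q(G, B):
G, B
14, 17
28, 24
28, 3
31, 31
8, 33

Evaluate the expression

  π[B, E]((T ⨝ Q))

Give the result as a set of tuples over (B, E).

{(17, 39), (24, 30), (24, 38), (3, 30), (3, 38), (31, 2), (31, 39)}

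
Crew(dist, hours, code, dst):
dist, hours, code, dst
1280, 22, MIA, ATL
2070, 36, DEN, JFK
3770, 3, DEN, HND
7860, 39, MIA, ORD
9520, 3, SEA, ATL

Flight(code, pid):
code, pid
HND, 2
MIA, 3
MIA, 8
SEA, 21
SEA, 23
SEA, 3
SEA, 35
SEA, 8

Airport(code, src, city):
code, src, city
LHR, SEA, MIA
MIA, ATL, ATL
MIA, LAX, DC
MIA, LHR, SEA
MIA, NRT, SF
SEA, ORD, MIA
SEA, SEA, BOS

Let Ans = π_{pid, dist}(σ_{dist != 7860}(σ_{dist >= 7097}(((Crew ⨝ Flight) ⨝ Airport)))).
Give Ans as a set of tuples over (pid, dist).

Joining Crew and Flight on code yields {(1280, 22, MIA, ATL, 3), (1280, 22, MIA, ATL, 8), (7860, 39, MIA, ORD, 3), (7860, 39, MIA, ORD, 8), (9520, 3, SEA, ATL, 21), (9520, 3, SEA, ATL, 23), (9520, 3, SEA, ATL, 3), (9520, 3, SEA, ATL, 35), (9520, 3, SEA, ATL, 8)}.
Joining (Crew ⨝ Flight) and Airport on code yields {(1280, 22, MIA, ATL, 3, ATL, ATL), (1280, 22, MIA, ATL, 3, LAX, DC), (1280, 22, MIA, ATL, 3, LHR, SEA), (1280, 22, MIA, ATL, 3, NRT, SF), (1280, 22, MIA, ATL, 8, ATL, ATL), (1280, 22, MIA, ATL, 8, LAX, DC), (1280, 22, MIA, ATL, 8, LHR, SEA), (1280, 22, MIA, ATL, 8, NRT, SF), (7860, 39, MIA, ORD, 3, ATL, ATL), (7860, 39, MIA, ORD, 3, LAX, DC), (7860, 39, MIA, ORD, 3, LHR, SEA), (7860, 39, MIA, ORD, 3, NRT, SF), (7860, 39, MIA, ORD, 8, ATL, ATL), (7860, 39, MIA, ORD, 8, LAX, DC), (7860, 39, MIA, ORD, 8, LHR, SEA), (7860, 39, MIA, ORD, 8, NRT, SF), (9520, 3, SEA, ATL, 21, ORD, MIA), (9520, 3, SEA, ATL, 21, SEA, BOS), (9520, 3, SEA, ATL, 23, ORD, MIA), (9520, 3, SEA, ATL, 23, SEA, BOS), (9520, 3, SEA, ATL, 3, ORD, MIA), (9520, 3, SEA, ATL, 3, SEA, BOS), (9520, 3, SEA, ATL, 35, ORD, MIA), (9520, 3, SEA, ATL, 35, SEA, BOS), (9520, 3, SEA, ATL, 8, ORD, MIA), (9520, 3, SEA, ATL, 8, SEA, BOS)}.
Filtering on dist >= 7097 leaves {(7860, 39, MIA, ORD, 3, ATL, ATL), (7860, 39, MIA, ORD, 3, LAX, DC), (7860, 39, MIA, ORD, 3, LHR, SEA), (7860, 39, MIA, ORD, 3, NRT, SF), (7860, 39, MIA, ORD, 8, ATL, ATL), (7860, 39, MIA, ORD, 8, LAX, DC), (7860, 39, MIA, ORD, 8, LHR, SEA), (7860, 39, MIA, ORD, 8, NRT, SF), (9520, 3, SEA, ATL, 21, ORD, MIA), (9520, 3, SEA, ATL, 21, SEA, BOS), (9520, 3, SEA, ATL, 23, ORD, MIA), (9520, 3, SEA, ATL, 23, SEA, BOS), (9520, 3, SEA, ATL, 3, ORD, MIA), (9520, 3, SEA, ATL, 3, SEA, BOS), (9520, 3, SEA, ATL, 35, ORD, MIA), (9520, 3, SEA, ATL, 35, SEA, BOS), (9520, 3, SEA, ATL, 8, ORD, MIA), (9520, 3, SEA, ATL, 8, SEA, BOS)}.
Filtering on dist != 7860 leaves {(9520, 3, SEA, ATL, 21, ORD, MIA), (9520, 3, SEA, ATL, 21, SEA, BOS), (9520, 3, SEA, ATL, 23, ORD, MIA), (9520, 3, SEA, ATL, 23, SEA, BOS), (9520, 3, SEA, ATL, 3, ORD, MIA), (9520, 3, SEA, ATL, 3, SEA, BOS), (9520, 3, SEA, ATL, 35, ORD, MIA), (9520, 3, SEA, ATL, 35, SEA, BOS), (9520, 3, SEA, ATL, 8, ORD, MIA), (9520, 3, SEA, ATL, 8, SEA, BOS)}.
π_{pid, dist} gives {(21, 9520), (23, 9520), (3, 9520), (35, 9520), (8, 9520)} (5 duplicate(s) eliminated).

{(21, 9520), (23, 9520), (3, 9520), (35, 9520), (8, 9520)}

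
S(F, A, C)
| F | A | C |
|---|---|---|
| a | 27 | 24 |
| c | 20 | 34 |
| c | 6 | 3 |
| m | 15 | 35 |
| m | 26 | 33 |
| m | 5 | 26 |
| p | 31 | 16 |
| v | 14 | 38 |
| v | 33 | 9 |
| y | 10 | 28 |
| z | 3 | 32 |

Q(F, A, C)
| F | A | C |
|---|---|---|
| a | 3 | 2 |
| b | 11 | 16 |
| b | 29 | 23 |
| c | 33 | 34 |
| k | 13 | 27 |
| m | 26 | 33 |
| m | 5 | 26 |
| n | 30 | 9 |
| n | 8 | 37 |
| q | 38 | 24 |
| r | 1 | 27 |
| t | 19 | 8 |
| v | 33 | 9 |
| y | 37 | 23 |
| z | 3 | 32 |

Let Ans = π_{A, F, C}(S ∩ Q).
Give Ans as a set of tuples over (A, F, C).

Intersection: {(a, 27, 24), (c, 20, 34), (c, 6, 3), (m, 15, 35), (m, 26, 33), (m, 5, 26), (p, 31, 16), (v, 14, 38), (v, 33, 9), (y, 10, 28), (z, 3, 32)} with {(a, 3, 2), (b, 11, 16), (b, 29, 23), (c, 33, 34), (k, 13, 27), (m, 26, 33), (m, 5, 26), (n, 30, 9), (n, 8, 37), (q, 38, 24), (r, 1, 27), (t, 19, 8), (v, 33, 9), (y, 37, 23), (z, 3, 32)} → {(m, 26, 33), (m, 5, 26), (v, 33, 9), (z, 3, 32)}
π_{A, F, C} gives {(26, m, 33), (3, z, 32), (33, v, 9), (5, m, 26)}.

{(26, m, 33), (3, z, 32), (33, v, 9), (5, m, 26)}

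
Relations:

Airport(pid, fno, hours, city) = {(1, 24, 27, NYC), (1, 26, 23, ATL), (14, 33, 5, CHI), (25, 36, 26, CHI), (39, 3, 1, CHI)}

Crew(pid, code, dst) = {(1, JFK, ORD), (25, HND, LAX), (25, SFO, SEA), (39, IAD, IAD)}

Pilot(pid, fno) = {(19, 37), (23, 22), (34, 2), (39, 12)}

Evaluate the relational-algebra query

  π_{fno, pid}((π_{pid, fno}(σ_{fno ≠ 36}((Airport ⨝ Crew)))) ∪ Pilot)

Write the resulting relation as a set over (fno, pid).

{(12, 39), (2, 34), (22, 23), (24, 1), (26, 1), (3, 39), (37, 19)}

Natural join on pid: {(1, 24, 27, NYC, JFK, ORD), (1, 26, 23, ATL, JFK, ORD), (25, 36, 26, CHI, HND, LAX), (25, 36, 26, CHI, SFO, SEA), (39, 3, 1, CHI, IAD, IAD)}
Filtering on fno ≠ 36 leaves {(1, 24, 27, NYC, JFK, ORD), (1, 26, 23, ATL, JFK, ORD), (39, 3, 1, CHI, IAD, IAD)}.
Projecting to pid, fno: {(1, 24), (1, 26), (39, 3)}
Union: {(1, 24), (1, 26), (39, 3)} with {(19, 37), (23, 22), (34, 2), (39, 12)} → {(1, 24), (1, 26), (19, 37), (23, 22), (34, 2), (39, 12), (39, 3)}
Projecting to fno, pid: {(12, 39), (2, 34), (22, 23), (24, 1), (26, 1), (3, 39), (37, 19)}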